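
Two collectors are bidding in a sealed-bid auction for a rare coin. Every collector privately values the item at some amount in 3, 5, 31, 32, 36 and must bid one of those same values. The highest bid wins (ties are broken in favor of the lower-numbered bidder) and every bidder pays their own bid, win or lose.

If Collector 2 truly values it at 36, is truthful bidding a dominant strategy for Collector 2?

No

Consider the case where Collector 1 bids 3.
Truthful bid 36: wins, pays 36, utility 36 - 36 = 0.
Bid 5 instead: wins, pays 5, utility 36 - 5 = 31.
Since 31 > 0, bidding 5 is strictly better here, so truthful bidding is not dominant.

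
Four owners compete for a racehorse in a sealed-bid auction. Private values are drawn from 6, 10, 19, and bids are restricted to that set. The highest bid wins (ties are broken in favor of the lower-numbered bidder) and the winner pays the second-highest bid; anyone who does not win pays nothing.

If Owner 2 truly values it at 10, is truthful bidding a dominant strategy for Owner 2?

Check each profile of the others' bids and compare truth against every alternative bid.
Others bid (6, 6, 6): truth gives 4, best alternative gives 4.
Others bid (6, 6, 10): truth gives 0, best alternative gives 0.
Others bid (6, 6, 19): truth gives 0, best alternative gives 0.
Others bid (6, 10, 6): truth gives 0, best alternative gives 0.
Others bid (6, 10, 10): truth gives 0, best alternative gives 0.
Others bid (6, 10, 19): truth gives 0, best alternative gives 0.
(Remaining 21 profiles checked similarly; truth is weakly best in each.)
In every case the truthful bid is at least as good as any alternative, so it is a dominant strategy.

Yes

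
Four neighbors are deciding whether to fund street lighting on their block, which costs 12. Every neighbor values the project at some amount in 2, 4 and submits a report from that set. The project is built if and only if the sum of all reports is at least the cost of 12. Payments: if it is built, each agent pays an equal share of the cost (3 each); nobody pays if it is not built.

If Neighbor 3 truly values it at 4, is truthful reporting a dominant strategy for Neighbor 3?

Yes

Check each profile of the others' reports and compare truth against every alternative report.
Others report (2, 2, 4): truth gives 1, best alternative gives 0.
Others report (2, 4, 2): truth gives 1, best alternative gives 0.
Others report (4, 2, 2): truth gives 1, best alternative gives 0.
Others report (2, 4, 4): truth gives 1, best alternative gives 1.
Others report (4, 2, 4): truth gives 1, best alternative gives 1.
Others report (4, 4, 2): truth gives 1, best alternative gives 1.
(Remaining 2 profiles checked similarly; truth is weakly best in each.)
In every case the truthful report is at least as good as any alternative, so it is a dominant strategy.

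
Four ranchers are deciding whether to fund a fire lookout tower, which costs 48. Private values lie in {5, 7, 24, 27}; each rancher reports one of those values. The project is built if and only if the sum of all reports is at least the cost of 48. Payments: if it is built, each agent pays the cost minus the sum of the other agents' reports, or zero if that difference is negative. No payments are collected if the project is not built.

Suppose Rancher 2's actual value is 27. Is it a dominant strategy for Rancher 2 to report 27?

Yes

Check each profile of the others' reports and compare truth against every alternative report.
Others report (5, 24, 24): truth gives 27, best alternative gives 27.
Others report (5, 24, 27): truth gives 27, best alternative gives 27.
Others report (5, 27, 24): truth gives 27, best alternative gives 27.
Others report (5, 27, 27): truth gives 27, best alternative gives 27.
Others report (7, 24, 24): truth gives 27, best alternative gives 27.
Others report (7, 24, 27): truth gives 27, best alternative gives 27.
(Remaining 58 profiles checked similarly; truth is weakly best in each.)
In every case the truthful report is at least as good as any alternative, so it is a dominant strategy.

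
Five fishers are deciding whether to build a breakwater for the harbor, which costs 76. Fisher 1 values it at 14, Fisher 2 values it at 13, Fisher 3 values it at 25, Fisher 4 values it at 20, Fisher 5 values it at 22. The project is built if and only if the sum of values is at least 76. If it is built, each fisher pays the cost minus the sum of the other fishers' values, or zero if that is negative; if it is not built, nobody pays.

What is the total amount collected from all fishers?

Total value 94 ≥ cost 76, so it is built.
Fisher 1: others sum to 80; max(0, 76 - 80) = 0.
Fisher 2: others sum to 81; max(0, 76 - 81) = 0.
Fisher 3: others sum to 69; max(0, 76 - 69) = 7.
Fisher 4: others sum to 74; max(0, 76 - 74) = 2.
Fisher 5: others sum to 72; max(0, 76 - 72) = 4.
Total collected = 0 + 0 + 7 + 2 + 4 = 13.

13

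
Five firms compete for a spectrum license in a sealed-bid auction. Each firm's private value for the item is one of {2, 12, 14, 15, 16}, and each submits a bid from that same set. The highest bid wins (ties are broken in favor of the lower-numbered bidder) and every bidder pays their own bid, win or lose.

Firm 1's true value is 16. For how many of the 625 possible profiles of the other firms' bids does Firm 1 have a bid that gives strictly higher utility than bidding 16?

256

Others bid (2, 2, 2, 2): truth gives 0; bid 2 gives 14 > 0. Violating.
Others bid (2, 2, 2, 12): truth gives 0; bid 12 gives 4 > 0. Violating.
Others bid (2, 2, 2, 14): truth gives 0; bid 14 gives 2 > 0. Violating.
Others bid (2, 2, 2, 15): truth gives 0; bid 15 gives 1 > 0. Violating.
Others bid (2, 2, 2, 16): truth gives 0; no alternative beats it.
Others bid (2, 2, 12, 16): truth gives 0; no alternative beats it.
(Checking all 625 profiles: 256 have a profitable deviation, 369 do not.)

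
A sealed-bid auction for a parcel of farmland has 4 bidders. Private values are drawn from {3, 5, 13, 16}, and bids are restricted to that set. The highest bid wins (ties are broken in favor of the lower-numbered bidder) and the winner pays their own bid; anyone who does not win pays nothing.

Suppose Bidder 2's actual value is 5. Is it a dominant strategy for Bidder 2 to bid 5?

Yes

Check each profile of the others' bids and compare truth against every alternative bid.
Others bid (3, 3, 3): truth gives 0, best alternative gives 0.
Others bid (3, 3, 5): truth gives 0, best alternative gives 0.
Others bid (3, 3, 13): truth gives 0, best alternative gives 0.
Others bid (3, 3, 16): truth gives 0, best alternative gives 0.
Others bid (3, 5, 3): truth gives 0, best alternative gives 0.
Others bid (3, 5, 5): truth gives 0, best alternative gives 0.
(Remaining 58 profiles checked similarly; truth is weakly best in each.)
In every case the truthful bid is at least as good as any alternative, so it is a dominant strategy.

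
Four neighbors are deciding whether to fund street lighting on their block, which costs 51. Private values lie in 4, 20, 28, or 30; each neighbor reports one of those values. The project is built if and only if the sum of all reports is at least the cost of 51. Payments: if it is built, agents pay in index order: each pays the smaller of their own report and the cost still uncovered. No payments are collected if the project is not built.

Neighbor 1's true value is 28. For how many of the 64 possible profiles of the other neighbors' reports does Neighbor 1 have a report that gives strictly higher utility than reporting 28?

60

Others report (4, 4, 28): truth gives 0; report 20 gives 8 > 0. Violating.
Others report (4, 4, 30): truth gives 0; report 20 gives 8 > 0. Violating.
Others report (4, 20, 20): truth gives 0; report 20 gives 8 > 0. Violating.
Others report (4, 20, 28): truth gives 0; report 4 gives 24 > 0. Violating.
Others report (4, 4, 4): truth gives 0; no alternative beats it.
Others report (4, 4, 20): truth gives 0; no alternative beats it.
(Checking all 64 profiles: 60 have a profitable deviation, 4 do not.)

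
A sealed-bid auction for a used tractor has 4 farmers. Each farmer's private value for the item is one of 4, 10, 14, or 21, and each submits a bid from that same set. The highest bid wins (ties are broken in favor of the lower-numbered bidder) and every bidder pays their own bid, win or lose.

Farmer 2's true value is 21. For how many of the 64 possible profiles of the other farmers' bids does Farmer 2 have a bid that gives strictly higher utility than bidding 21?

Others bid (4, 4, 4): truth gives 0; bid 10 gives 11 > 0. Violating.
Others bid (4, 4, 10): truth gives 0; bid 10 gives 11 > 0. Violating.
Others bid (4, 4, 14): truth gives 0; bid 14 gives 7 > 0. Violating.
Others bid (4, 10, 4): truth gives 0; bid 10 gives 11 > 0. Violating.
Others bid (4, 4, 21): truth gives 0; no alternative beats it.
Others bid (4, 10, 21): truth gives 0; no alternative beats it.
(Checking all 64 profiles: 34 have a profitable deviation, 30 do not.)

34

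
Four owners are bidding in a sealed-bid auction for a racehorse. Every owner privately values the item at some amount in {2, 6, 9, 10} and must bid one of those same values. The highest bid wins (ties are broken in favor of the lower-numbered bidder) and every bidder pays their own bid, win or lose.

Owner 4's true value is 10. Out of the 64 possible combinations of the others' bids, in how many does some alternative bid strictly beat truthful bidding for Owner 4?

Others bid (2, 2, 2): truth gives 0; bid 6 gives 4 > 0. Violating.
Others bid (2, 2, 6): truth gives 0; bid 9 gives 1 > 0. Violating.
Others bid (2, 2, 10): truth gives -10; bid 2 gives -2 > -10. Violating.
Others bid (2, 6, 2): truth gives 0; bid 9 gives 1 > 0. Violating.
Others bid (2, 2, 9): truth gives 0; no alternative beats it.
Others bid (2, 6, 9): truth gives 0; no alternative beats it.
(Checking all 64 profiles: 45 have a profitable deviation, 19 do not.)

45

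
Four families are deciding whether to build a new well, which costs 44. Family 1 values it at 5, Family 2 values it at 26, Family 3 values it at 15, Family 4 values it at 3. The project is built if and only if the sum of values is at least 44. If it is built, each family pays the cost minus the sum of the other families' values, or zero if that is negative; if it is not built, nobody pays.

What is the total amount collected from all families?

Total value 49 ≥ cost 44, so it is built.
Family 1: others sum to 44; max(0, 44 - 44) = 0.
Family 2: others sum to 23; max(0, 44 - 23) = 21.
Family 3: others sum to 34; max(0, 44 - 34) = 10.
Family 4: others sum to 46; max(0, 44 - 46) = 0.
Total collected = 0 + 21 + 10 + 0 = 31.

31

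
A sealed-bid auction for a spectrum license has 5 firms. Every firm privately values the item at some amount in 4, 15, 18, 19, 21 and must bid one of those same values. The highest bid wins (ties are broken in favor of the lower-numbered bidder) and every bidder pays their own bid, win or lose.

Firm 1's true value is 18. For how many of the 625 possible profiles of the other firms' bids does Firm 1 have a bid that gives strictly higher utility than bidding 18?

560

Others bid (4, 4, 4, 4): truth gives 0; bid 4 gives 14 > 0. Violating.
Others bid (4, 4, 4, 15): truth gives 0; bid 15 gives 3 > 0. Violating.
Others bid (4, 4, 4, 19): truth gives -18; bid 19 gives -1 > -18. Violating.
Others bid (4, 4, 4, 21): truth gives -18; bid 21 gives -3 > -18. Violating.
Others bid (4, 4, 4, 18): truth gives 0; no alternative beats it.
Others bid (4, 4, 15, 18): truth gives 0; no alternative beats it.
(Checking all 625 profiles: 560 have a profitable deviation, 65 do not.)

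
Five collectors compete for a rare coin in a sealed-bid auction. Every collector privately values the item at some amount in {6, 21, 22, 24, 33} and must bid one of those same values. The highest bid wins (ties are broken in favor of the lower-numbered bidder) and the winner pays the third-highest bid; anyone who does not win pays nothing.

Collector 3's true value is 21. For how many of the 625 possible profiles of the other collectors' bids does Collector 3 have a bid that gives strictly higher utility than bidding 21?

Others bid (6, 6, 6, 22): truth gives 0; bid 22 gives 15 > 0. Violating.
Others bid (6, 6, 6, 24): truth gives 0; bid 24 gives 15 > 0. Violating.
Others bid (6, 6, 6, 33): truth gives 0; bid 33 gives 15 > 0. Violating.
Others bid (6, 6, 22, 6): truth gives 0; bid 22 gives 15 > 0. Violating.
Others bid (6, 6, 6, 6): truth gives 15; no alternative beats it.
Others bid (6, 6, 6, 21): truth gives 15; no alternative beats it.
(Checking all 625 profiles: 12 have a profitable deviation, 613 do not.)

12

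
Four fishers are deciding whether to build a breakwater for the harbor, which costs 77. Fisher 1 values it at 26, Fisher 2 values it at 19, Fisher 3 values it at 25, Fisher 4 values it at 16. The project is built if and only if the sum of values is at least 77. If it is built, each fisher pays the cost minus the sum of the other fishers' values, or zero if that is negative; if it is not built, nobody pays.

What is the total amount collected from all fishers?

Total value 86 ≥ cost 77, so it is built.
Fisher 1: others sum to 60; max(0, 77 - 60) = 17.
Fisher 2: others sum to 67; max(0, 77 - 67) = 10.
Fisher 3: others sum to 61; max(0, 77 - 61) = 16.
Fisher 4: others sum to 70; max(0, 77 - 70) = 7.
Total collected = 17 + 10 + 16 + 7 = 50.

50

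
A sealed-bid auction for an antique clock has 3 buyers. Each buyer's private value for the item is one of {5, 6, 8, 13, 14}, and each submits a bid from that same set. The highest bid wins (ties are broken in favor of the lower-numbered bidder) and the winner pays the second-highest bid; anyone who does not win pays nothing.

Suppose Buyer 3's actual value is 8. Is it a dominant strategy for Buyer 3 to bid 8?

Yes

Check each profile of the others' bids and compare truth against every alternative bid.
Others bid (5, 5): truth gives 3, best alternative gives 3.
Others bid (5, 6): truth gives 2, best alternative gives 2.
Others bid (6, 5): truth gives 2, best alternative gives 2.
Others bid (6, 6): truth gives 2, best alternative gives 2.
Others bid (5, 8): truth gives 0, best alternative gives 0.
Others bid (5, 13): truth gives 0, best alternative gives 0.
(Remaining 19 profiles checked similarly; truth is weakly best in each.)
In every case the truthful bid is at least as good as any alternative, so it is a dominant strategy.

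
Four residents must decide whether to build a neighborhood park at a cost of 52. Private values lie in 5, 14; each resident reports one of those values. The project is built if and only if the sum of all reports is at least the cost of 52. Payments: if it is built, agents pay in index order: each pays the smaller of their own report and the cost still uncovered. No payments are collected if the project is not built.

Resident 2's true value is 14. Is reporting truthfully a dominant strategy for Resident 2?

Check each profile of the others' reports and compare truth against every alternative report.
Others report (5, 5, 5): truth gives 0, best alternative gives 0.
Others report (5, 5, 14): truth gives 0, best alternative gives 0.
Others report (5, 14, 5): truth gives 0, best alternative gives 0.
Others report (5, 14, 14): truth gives 0, best alternative gives 0.
Others report (14, 5, 5): truth gives 0, best alternative gives 0.
Others report (14, 5, 14): truth gives 0, best alternative gives 0.
(Remaining 2 profiles checked similarly; truth is weakly best in each.)
In every case the truthful report is at least as good as any alternative, so it is a dominant strategy.

Yes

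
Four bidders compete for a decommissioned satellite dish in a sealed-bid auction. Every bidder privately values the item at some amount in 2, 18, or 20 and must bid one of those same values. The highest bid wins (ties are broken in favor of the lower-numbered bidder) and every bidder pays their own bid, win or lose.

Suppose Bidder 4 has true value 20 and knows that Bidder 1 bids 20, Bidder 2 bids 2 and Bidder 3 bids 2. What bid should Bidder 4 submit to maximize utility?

Bid 2: loses but pays 2, utility -2.
Bid 18: loses but pays 18, utility -18.
Bid 20: loses but pays 20, utility -20.
The best choice is 2 with utility -2.

2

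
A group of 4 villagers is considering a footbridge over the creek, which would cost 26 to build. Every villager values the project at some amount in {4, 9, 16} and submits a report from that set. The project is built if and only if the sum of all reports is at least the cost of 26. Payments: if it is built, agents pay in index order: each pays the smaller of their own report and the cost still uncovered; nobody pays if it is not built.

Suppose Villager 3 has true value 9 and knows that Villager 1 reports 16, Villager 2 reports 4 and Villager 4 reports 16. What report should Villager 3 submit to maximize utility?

4

Report 4: project built, pays 4, utility 9 - 4 = 5.
Report 9: project built, pays 6, utility 9 - 6 = 3.
Report 16: project built, pays 6, utility 9 - 6 = 3.
The best choice is 4 with utility 5.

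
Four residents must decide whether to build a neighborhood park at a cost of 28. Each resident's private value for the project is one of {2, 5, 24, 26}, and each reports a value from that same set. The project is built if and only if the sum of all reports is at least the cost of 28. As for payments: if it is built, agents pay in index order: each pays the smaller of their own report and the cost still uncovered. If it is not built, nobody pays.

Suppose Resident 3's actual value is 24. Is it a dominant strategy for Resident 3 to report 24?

Consider the case where Resident 1 reports 2, Resident 2 reports 2 and Resident 4 reports 24.
Truthful report 24: project built, pays 24, utility 24 - 24 = 0.
Report 2 instead: project built, pays 2, utility 24 - 2 = 22.
Since 22 > 0, reporting 2 is strictly better here, so truthful reporting is not dominant.

No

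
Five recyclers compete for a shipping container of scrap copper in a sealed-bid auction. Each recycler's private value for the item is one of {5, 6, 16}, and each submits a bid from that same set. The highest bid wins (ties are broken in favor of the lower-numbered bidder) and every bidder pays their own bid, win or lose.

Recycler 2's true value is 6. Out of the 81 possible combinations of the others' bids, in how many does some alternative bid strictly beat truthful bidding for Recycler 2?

Others bid (5, 5, 5, 16): truth gives -6; bid 5 gives -5 > -6. Violating.
Others bid (5, 5, 6, 16): truth gives -6; bid 5 gives -5 > -6. Violating.
Others bid (5, 5, 16, 5): truth gives -6; bid 5 gives -5 > -6. Violating.
Others bid (5, 5, 16, 6): truth gives -6; bid 5 gives -5 > -6. Violating.
Others bid (5, 5, 5, 5): truth gives 0; no alternative beats it.
Others bid (5, 5, 5, 6): truth gives 0; no alternative beats it.
(Checking all 81 profiles: 73 have a profitable deviation, 8 do not.)

73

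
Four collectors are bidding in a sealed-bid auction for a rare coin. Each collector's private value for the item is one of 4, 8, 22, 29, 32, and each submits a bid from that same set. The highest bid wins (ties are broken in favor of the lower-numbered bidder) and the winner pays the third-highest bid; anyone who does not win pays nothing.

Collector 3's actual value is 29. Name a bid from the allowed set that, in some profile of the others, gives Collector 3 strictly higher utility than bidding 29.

Suppose Collector 1 bids 4, Collector 2 bids 4 and Collector 4 bids 32.
Bid 29: loses, pays 0, utility 0.
Bid 32: wins, pays 4, utility 29 - 4 = 25.
So bidding 32 beats truth here (25 > 0).

32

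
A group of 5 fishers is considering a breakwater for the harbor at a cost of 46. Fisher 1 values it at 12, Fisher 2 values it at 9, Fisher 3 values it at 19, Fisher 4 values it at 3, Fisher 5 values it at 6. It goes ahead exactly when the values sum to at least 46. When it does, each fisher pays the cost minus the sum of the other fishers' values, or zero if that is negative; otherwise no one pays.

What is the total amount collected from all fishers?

Total value 49 ≥ cost 46, so it is built.
Fisher 1: others sum to 37; max(0, 46 - 37) = 9.
Fisher 2: others sum to 40; max(0, 46 - 40) = 6.
Fisher 3: others sum to 30; max(0, 46 - 30) = 16.
Fisher 4: others sum to 46; max(0, 46 - 46) = 0.
Fisher 5: others sum to 43; max(0, 46 - 43) = 3.
Total collected = 9 + 6 + 16 + 0 + 3 = 34.

34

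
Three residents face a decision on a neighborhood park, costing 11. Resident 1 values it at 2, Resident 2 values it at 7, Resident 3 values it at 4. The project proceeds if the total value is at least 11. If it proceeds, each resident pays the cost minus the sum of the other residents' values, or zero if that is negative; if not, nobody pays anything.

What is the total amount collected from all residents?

7

Total value 13 ≥ cost 11, so it is built.
Resident 1: others sum to 11; max(0, 11 - 11) = 0.
Resident 2: others sum to 6; max(0, 11 - 6) = 5.
Resident 3: others sum to 9; max(0, 11 - 9) = 2.
Total collected = 0 + 5 + 2 = 7.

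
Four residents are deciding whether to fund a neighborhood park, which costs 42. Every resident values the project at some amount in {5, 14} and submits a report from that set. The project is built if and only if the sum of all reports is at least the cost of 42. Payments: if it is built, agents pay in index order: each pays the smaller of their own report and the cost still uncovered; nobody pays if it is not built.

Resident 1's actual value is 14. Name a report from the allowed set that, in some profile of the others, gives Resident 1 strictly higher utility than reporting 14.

5

Suppose Resident 2 reports 14, Resident 3 reports 14 and Resident 4 reports 14.
Report 14: project built, pays 14, utility 14 - 14 = 0.
Report 5: project built, pays 5, utility 14 - 5 = 9.
So reporting 5 beats truth here (9 > 0).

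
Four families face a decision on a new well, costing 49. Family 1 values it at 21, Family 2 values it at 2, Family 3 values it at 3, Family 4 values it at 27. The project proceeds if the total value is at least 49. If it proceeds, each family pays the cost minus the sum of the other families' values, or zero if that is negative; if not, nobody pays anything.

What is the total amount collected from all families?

40

Total value 53 ≥ cost 49, so it is built.
Family 1: others sum to 32; max(0, 49 - 32) = 17.
Family 2: others sum to 51; max(0, 49 - 51) = 0.
Family 3: others sum to 50; max(0, 49 - 50) = 0.
Family 4: others sum to 26; max(0, 49 - 26) = 23.
Total collected = 17 + 0 + 0 + 23 = 40.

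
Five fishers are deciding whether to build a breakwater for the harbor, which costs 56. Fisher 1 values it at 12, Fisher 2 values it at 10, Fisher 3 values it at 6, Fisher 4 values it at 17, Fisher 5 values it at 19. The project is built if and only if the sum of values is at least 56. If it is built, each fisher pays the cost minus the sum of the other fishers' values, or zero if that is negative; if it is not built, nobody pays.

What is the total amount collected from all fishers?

Total value 64 ≥ cost 56, so it is built.
Fisher 1: others sum to 52; max(0, 56 - 52) = 4.
Fisher 2: others sum to 54; max(0, 56 - 54) = 2.
Fisher 3: others sum to 58; max(0, 56 - 58) = 0.
Fisher 4: others sum to 47; max(0, 56 - 47) = 9.
Fisher 5: others sum to 45; max(0, 56 - 45) = 11.
Total collected = 4 + 2 + 0 + 9 + 11 = 26.

26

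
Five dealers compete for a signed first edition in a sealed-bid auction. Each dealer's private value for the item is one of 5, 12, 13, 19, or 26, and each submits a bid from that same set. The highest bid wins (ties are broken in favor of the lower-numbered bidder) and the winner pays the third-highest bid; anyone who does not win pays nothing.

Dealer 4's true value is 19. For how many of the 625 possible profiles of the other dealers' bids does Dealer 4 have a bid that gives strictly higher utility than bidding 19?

Others bid (5, 5, 5, 26): truth gives 0; bid 26 gives 14 > 0. Violating.
Others bid (5, 5, 12, 26): truth gives 0; bid 26 gives 7 > 0. Violating.
Others bid (5, 5, 13, 26): truth gives 0; bid 26 gives 6 > 0. Violating.
Others bid (5, 5, 19, 5): truth gives 0; bid 26 gives 14 > 0. Violating.
Others bid (5, 5, 5, 5): truth gives 14; no alternative beats it.
Others bid (5, 5, 5, 12): truth gives 14; no alternative beats it.
(Checking all 625 profiles: 108 have a profitable deviation, 517 do not.)

108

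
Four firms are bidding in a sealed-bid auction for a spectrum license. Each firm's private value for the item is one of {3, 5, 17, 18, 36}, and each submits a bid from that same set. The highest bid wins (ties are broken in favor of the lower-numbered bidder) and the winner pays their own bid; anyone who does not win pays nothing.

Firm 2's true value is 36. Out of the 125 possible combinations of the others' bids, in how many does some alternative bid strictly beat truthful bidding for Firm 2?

Others bid (3, 3, 3): truth gives 0; bid 5 gives 31 > 0. Violating.
Others bid (3, 3, 5): truth gives 0; bid 5 gives 31 > 0. Violating.
Others bid (3, 3, 17): truth gives 0; bid 17 gives 19 > 0. Violating.
Others bid (3, 3, 18): truth gives 0; bid 18 gives 18 > 0. Violating.
Others bid (3, 3, 36): truth gives 0; no alternative beats it.
Others bid (3, 5, 36): truth gives 0; no alternative beats it.
(Checking all 125 profiles: 48 have a profitable deviation, 77 do not.)

48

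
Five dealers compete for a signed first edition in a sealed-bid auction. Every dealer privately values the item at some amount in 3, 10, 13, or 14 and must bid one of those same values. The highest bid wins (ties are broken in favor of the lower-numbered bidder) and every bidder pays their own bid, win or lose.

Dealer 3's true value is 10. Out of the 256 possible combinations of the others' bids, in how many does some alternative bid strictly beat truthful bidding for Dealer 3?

Others bid (3, 3, 3, 13): truth gives -10; bid 3 gives -3 > -10. Violating.
Others bid (3, 3, 3, 14): truth gives -10; bid 3 gives -3 > -10. Violating.
Others bid (3, 3, 10, 13): truth gives -10; bid 3 gives -3 > -10. Violating.
Others bid (3, 3, 10, 14): truth gives -10; bid 3 gives -3 > -10. Violating.
Others bid (3, 3, 3, 3): truth gives 0; no alternative beats it.
Others bid (3, 3, 3, 10): truth gives 0; no alternative beats it.
(Checking all 256 profiles: 252 have a profitable deviation, 4 do not.)

252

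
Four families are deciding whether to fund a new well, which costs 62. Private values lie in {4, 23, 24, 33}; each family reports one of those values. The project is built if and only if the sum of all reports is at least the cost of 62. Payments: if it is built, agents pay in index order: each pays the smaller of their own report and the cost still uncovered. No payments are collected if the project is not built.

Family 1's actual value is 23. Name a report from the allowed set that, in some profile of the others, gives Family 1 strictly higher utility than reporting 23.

Suppose Family 2 reports 4, Family 3 reports 23 and Family 4 reports 33.
Report 23: project built, pays 23, utility 23 - 23 = 0.
Report 4: project built, pays 4, utility 23 - 4 = 19.
So reporting 4 beats truth here (19 > 0).

4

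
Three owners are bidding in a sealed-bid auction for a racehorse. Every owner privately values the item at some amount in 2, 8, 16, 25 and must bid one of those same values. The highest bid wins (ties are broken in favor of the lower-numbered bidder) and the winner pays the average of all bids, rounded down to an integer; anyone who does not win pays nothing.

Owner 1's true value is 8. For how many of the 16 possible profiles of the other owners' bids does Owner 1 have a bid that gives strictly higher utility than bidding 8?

Others bid (2, 2): truth gives 4; bid 2 gives 6 > 4. Violating.
Others bid (2, 8): truth gives 2; no alternative beats it.
Others bid (2, 16): truth gives 0; no alternative beats it.
(Checking all 16 profiles: 1 has a profitable deviation, 15 do not.)

1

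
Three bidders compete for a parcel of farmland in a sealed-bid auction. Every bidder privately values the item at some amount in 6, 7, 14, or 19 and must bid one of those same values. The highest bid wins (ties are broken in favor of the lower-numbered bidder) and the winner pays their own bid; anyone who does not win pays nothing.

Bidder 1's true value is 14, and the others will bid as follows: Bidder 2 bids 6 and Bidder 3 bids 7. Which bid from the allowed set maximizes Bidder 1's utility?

7

Bid 6: loses, pays 0, utility 0.
Bid 7: wins, pays 7, utility 14 - 7 = 7.
Bid 14: wins, pays 14, utility 14 - 14 = 0.
Bid 19: wins, pays 19, utility 14 - 19 = -5.
The best choice is 7 with utility 7.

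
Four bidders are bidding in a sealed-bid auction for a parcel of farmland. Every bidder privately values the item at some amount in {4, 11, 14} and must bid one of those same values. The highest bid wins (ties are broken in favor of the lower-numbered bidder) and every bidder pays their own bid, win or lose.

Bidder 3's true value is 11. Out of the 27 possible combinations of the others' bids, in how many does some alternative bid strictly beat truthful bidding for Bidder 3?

25

Others bid (4, 4, 14): truth gives -11; bid 14 gives -3 > -11. Violating.
Others bid (4, 11, 4): truth gives -11; bid 14 gives -3 > -11. Violating.
Others bid (4, 11, 11): truth gives -11; bid 14 gives -3 > -11. Violating.
Others bid (4, 11, 14): truth gives -11; bid 14 gives -3 > -11. Violating.
Others bid (4, 4, 4): truth gives 0; no alternative beats it.
Others bid (4, 4, 11): truth gives 0; no alternative beats it.
(Checking all 27 profiles: 25 have a profitable deviation, 2 do not.)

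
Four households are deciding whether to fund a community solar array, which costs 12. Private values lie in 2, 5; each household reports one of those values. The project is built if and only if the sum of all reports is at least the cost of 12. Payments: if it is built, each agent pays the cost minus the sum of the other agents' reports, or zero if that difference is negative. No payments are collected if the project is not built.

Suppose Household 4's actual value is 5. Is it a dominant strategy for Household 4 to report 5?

Check each profile of the others' reports and compare truth against every alternative report.
Others report (2, 2, 5): truth gives 2, best alternative gives 0.
Others report (2, 5, 2): truth gives 2, best alternative gives 0.
Others report (5, 2, 2): truth gives 2, best alternative gives 0.
Others report (2, 5, 5): truth gives 5, best alternative gives 5.
Others report (5, 2, 5): truth gives 5, best alternative gives 5.
Others report (5, 5, 2): truth gives 5, best alternative gives 5.
(Remaining 2 profiles checked similarly; truth is weakly best in each.)
In every case the truthful report is at least as good as any alternative, so it is a dominant strategy.

Yes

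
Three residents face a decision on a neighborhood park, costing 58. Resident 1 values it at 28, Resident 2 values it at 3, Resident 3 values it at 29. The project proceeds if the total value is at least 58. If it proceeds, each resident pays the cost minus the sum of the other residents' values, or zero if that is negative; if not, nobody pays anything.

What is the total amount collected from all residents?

Total value 60 ≥ cost 58, so it is built.
Resident 1: others sum to 32; max(0, 58 - 32) = 26.
Resident 2: others sum to 57; max(0, 58 - 57) = 1.
Resident 3: others sum to 31; max(0, 58 - 31) = 27.
Total collected = 26 + 1 + 27 = 54.

54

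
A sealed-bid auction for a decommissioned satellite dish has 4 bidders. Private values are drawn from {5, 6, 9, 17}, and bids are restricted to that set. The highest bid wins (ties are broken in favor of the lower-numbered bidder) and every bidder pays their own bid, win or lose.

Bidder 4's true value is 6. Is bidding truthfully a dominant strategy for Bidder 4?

Consider the case where Bidder 1 bids 5, Bidder 2 bids 5 and Bidder 3 bids 6.
Truthful bid 6: loses but pays 6, utility -6.
Bid 5 instead: loses but pays 5, utility -5.
Since -5 > -6, bidding 5 is strictly better here, so truthful bidding is not dominant.

No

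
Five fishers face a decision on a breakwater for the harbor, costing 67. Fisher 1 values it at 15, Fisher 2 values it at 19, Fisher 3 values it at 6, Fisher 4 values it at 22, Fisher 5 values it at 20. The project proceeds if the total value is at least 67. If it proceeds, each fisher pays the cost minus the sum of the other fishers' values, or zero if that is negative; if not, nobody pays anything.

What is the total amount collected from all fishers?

16

Total value 82 ≥ cost 67, so it is built.
Fisher 1: others sum to 67; max(0, 67 - 67) = 0.
Fisher 2: others sum to 63; max(0, 67 - 63) = 4.
Fisher 3: others sum to 76; max(0, 67 - 76) = 0.
Fisher 4: others sum to 60; max(0, 67 - 60) = 7.
Fisher 5: others sum to 62; max(0, 67 - 62) = 5.
Total collected = 0 + 4 + 0 + 7 + 5 = 16.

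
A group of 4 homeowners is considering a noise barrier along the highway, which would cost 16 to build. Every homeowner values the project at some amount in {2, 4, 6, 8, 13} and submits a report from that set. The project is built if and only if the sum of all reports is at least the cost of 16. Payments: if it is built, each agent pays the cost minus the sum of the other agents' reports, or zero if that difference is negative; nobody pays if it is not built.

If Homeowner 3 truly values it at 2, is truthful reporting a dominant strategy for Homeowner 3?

Check each profile of the others' reports and compare truth against every alternative report.
Others report (2, 2, 8): truth gives 0, best alternative gives -2.
Others report (2, 4, 6): truth gives 0, best alternative gives -2.
Others report (2, 6, 4): truth gives 0, best alternative gives -2.
Others report (2, 8, 2): truth gives 0, best alternative gives -2.
Others report (4, 2, 6): truth gives 0, best alternative gives -2.
Others report (4, 4, 4): truth gives 0, best alternative gives -2.
(Remaining 119 profiles checked similarly; truth is weakly best in each.)
In every case the truthful report is at least as good as any alternative, so it is a dominant strategy.

Yes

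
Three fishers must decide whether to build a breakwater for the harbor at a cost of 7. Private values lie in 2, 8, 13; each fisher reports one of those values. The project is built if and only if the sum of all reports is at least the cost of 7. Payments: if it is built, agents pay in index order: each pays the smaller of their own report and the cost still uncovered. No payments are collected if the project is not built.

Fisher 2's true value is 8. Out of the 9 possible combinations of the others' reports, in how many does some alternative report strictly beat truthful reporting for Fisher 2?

2

Others report (2, 8): truth gives 3; report 2 gives 6 > 3. Violating.
Others report (2, 13): truth gives 3; report 2 gives 6 > 3. Violating.
Others report (2, 2): truth gives 3; no alternative beats it.
Others report (8, 2): truth gives 8; no alternative beats it.
(Checking all 9 profiles: 2 have a profitable deviation, 7 do not.)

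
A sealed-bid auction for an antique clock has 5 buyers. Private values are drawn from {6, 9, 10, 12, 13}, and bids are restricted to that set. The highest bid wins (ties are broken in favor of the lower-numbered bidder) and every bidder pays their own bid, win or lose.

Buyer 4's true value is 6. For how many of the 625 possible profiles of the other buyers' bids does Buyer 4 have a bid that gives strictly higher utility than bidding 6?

24

Others bid (6, 6, 6, 6): truth gives -6; bid 9 gives -3 > -6. Violating.
Others bid (6, 6, 6, 9): truth gives -6; bid 9 gives -3 > -6. Violating.
Others bid (6, 6, 6, 10): truth gives -6; bid 10 gives -4 > -6. Violating.
Others bid (6, 6, 9, 6): truth gives -6; bid 10 gives -4 > -6. Violating.
Others bid (6, 6, 6, 12): truth gives -6; no alternative beats it.
Others bid (6, 6, 6, 13): truth gives -6; no alternative beats it.
(Checking all 625 profiles: 24 have a profitable deviation, 601 do not.)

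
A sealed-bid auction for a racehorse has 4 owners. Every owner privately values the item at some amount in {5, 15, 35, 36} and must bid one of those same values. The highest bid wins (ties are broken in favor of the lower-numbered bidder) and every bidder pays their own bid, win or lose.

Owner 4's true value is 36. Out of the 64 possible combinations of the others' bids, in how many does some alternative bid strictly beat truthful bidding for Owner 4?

Others bid (5, 5, 5): truth gives 0; bid 15 gives 21 > 0. Violating.
Others bid (5, 5, 15): truth gives 0; bid 35 gives 1 > 0. Violating.
Others bid (5, 5, 36): truth gives -36; bid 5 gives -5 > -36. Violating.
Others bid (5, 15, 5): truth gives 0; bid 35 gives 1 > 0. Violating.
Others bid (5, 5, 35): truth gives 0; no alternative beats it.
Others bid (5, 15, 35): truth gives 0; no alternative beats it.
(Checking all 64 profiles: 45 have a profitable deviation, 19 do not.)

45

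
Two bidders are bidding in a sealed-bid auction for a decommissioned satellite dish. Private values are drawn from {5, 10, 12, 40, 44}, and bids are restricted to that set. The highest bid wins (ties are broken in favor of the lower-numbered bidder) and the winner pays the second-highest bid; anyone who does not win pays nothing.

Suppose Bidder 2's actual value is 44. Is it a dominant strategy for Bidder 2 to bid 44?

Yes

Check each profile of the others' bids and compare truth against every alternative bid.
Others bid (40): truth gives 4, best alternative gives 0.
Others bid (5): truth gives 39, best alternative gives 39.
Others bid (10): truth gives 34, best alternative gives 34.
Others bid (12): truth gives 32, best alternative gives 32.
Others bid (44): truth gives 0, best alternative gives 0.
In every case the truthful bid is at least as good as any alternative, so it is a dominant strategy.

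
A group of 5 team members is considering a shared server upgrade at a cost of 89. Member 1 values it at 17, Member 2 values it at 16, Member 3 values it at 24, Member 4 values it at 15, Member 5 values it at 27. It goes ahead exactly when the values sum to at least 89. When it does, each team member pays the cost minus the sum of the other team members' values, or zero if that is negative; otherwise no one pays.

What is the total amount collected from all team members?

Total value 99 ≥ cost 89, so it is built.
Member 1: others sum to 82; max(0, 89 - 82) = 7.
Member 2: others sum to 83; max(0, 89 - 83) = 6.
Member 3: others sum to 75; max(0, 89 - 75) = 14.
Member 4: others sum to 84; max(0, 89 - 84) = 5.
Member 5: others sum to 72; max(0, 89 - 72) = 17.
Total collected = 7 + 6 + 14 + 5 + 17 = 49.

49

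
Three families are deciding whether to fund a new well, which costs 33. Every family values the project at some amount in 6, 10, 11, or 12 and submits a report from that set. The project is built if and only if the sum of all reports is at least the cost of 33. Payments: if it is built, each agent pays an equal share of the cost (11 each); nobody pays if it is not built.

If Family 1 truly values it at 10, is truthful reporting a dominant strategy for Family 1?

Consider the case where Family 2 reports 11 and Family 3 reports 12.
Truthful report 10: project built, pays 11, utility 10 - 11 = -1.
Report 6 instead: project not built, utility 0.
Since 0 > -1, reporting 6 is strictly better here, so truthful reporting is not dominant.

No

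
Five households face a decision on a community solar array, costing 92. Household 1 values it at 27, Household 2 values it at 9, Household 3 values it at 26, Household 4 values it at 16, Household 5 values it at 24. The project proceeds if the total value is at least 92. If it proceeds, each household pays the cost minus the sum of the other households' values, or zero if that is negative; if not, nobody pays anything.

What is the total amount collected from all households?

Total value 102 ≥ cost 92, so it is built.
Household 1: others sum to 75; max(0, 92 - 75) = 17.
Household 2: others sum to 93; max(0, 92 - 93) = 0.
Household 3: others sum to 76; max(0, 92 - 76) = 16.
Household 4: others sum to 86; max(0, 92 - 86) = 6.
Household 5: others sum to 78; max(0, 92 - 78) = 14.
Total collected = 17 + 0 + 16 + 6 + 14 = 53.

53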